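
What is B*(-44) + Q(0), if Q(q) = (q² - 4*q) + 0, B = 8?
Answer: -352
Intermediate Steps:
Q(q) = q² - 4*q
B*(-44) + Q(0) = 8*(-44) + 0*(-4 + 0) = -352 + 0*(-4) = -352 + 0 = -352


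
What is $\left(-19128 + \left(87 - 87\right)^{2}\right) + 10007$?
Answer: $-9121$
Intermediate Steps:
$\left(-19128 + \left(87 - 87\right)^{2}\right) + 10007 = \left(-19128 + 0^{2}\right) + 10007 = \left(-19128 + 0\right) + 10007 = -19128 + 10007 = -9121$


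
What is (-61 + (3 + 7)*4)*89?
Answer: -1869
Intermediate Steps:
(-61 + (3 + 7)*4)*89 = (-61 + 10*4)*89 = (-61 + 40)*89 = -21*89 = -1869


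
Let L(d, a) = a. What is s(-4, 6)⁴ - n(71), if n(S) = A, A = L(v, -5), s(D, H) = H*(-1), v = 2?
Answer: 1301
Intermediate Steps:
s(D, H) = -H
A = -5
n(S) = -5
s(-4, 6)⁴ - n(71) = (-1*6)⁴ - 1*(-5) = (-6)⁴ + 5 = 1296 + 5 = 1301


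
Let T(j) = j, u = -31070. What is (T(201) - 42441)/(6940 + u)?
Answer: 4224/2413 ≈ 1.7505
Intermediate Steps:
(T(201) - 42441)/(6940 + u) = (201 - 42441)/(6940 - 31070) = -42240/(-24130) = -42240*(-1/24130) = 4224/2413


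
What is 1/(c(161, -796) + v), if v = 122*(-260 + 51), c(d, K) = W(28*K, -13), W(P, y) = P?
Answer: -1/47786 ≈ -2.0927e-5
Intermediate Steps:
c(d, K) = 28*K
v = -25498 (v = 122*(-209) = -25498)
1/(c(161, -796) + v) = 1/(28*(-796) - 25498) = 1/(-22288 - 25498) = 1/(-47786) = -1/47786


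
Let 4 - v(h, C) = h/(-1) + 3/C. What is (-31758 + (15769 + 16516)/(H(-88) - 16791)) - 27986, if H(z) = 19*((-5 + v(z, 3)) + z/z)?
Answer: -1104220893/18482 ≈ -59746.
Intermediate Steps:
v(h, C) = 4 + h - 3/C (v(h, C) = 4 - (h/(-1) + 3/C) = 4 - (h*(-1) + 3/C) = 4 - (-h + 3/C) = 4 + (h - 3/C) = 4 + h - 3/C)
H(z) = -19 + 19*z (H(z) = 19*((-5 + (4 + z - 3/3)) + z/z) = 19*((-5 + (4 + z - 3*⅓)) + 1) = 19*((-5 + (4 + z - 1)) + 1) = 19*((-5 + (3 + z)) + 1) = 19*((-2 + z) + 1) = 19*(-1 + z) = -19 + 19*z)
(-31758 + (15769 + 16516)/(H(-88) - 16791)) - 27986 = (-31758 + (15769 + 16516)/((-19 + 19*(-88)) - 16791)) - 27986 = (-31758 + 32285/((-19 - 1672) - 16791)) - 27986 = (-31758 + 32285/(-1691 - 16791)) - 27986 = (-31758 + 32285/(-18482)) - 27986 = (-31758 + 32285*(-1/18482)) - 27986 = (-31758 - 32285/18482) - 27986 = -586983641/18482 - 27986 = -1104220893/18482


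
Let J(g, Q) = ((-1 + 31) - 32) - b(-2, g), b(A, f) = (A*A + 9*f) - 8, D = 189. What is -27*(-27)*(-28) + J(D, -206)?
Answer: -22111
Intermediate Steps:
b(A, f) = -8 + A**2 + 9*f (b(A, f) = (A**2 + 9*f) - 8 = -8 + A**2 + 9*f)
J(g, Q) = 2 - 9*g (J(g, Q) = ((-1 + 31) - 32) - (-8 + (-2)**2 + 9*g) = (30 - 32) - (-8 + 4 + 9*g) = -2 - (-4 + 9*g) = -2 + (4 - 9*g) = 2 - 9*g)
-27*(-27)*(-28) + J(D, -206) = -27*(-27)*(-28) + (2 - 9*189) = 729*(-28) + (2 - 1701) = -20412 - 1699 = -22111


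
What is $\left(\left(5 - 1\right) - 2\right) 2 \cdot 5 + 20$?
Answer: $40$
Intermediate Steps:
$\left(\left(5 - 1\right) - 2\right) 2 \cdot 5 + 20 = \left(4 - 2\right) 10 + 20 = 2 \cdot 10 + 20 = 20 + 20 = 40$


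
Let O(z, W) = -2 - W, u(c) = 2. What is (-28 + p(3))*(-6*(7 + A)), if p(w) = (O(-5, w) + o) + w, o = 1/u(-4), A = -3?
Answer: 708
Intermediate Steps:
o = ½ (o = 1/2 = ½ ≈ 0.50000)
p(w) = -3/2 (p(w) = ((-2 - w) + ½) + w = (-3/2 - w) + w = -3/2)
(-28 + p(3))*(-6*(7 + A)) = (-28 - 3/2)*(-6*(7 - 3)) = -(-177)*4 = -59/2*(-24) = 708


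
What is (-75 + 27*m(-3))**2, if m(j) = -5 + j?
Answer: 84681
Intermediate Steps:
(-75 + 27*m(-3))**2 = (-75 + 27*(-5 - 3))**2 = (-75 + 27*(-8))**2 = (-75 - 216)**2 = (-291)**2 = 84681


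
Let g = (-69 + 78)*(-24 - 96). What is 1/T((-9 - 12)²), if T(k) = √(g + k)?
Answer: -I*√71/213 ≈ -0.039559*I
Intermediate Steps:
g = -1080 (g = 9*(-120) = -1080)
T(k) = √(-1080 + k)
1/T((-9 - 12)²) = 1/(√(-1080 + (-9 - 12)²)) = 1/(√(-1080 + (-21)²)) = 1/(√(-1080 + 441)) = 1/(√(-639)) = 1/(3*I*√71) = -I*√71/213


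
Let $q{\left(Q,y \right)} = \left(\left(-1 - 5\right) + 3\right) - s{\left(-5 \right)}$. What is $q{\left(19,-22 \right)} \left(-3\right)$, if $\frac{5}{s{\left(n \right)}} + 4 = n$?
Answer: $\frac{22}{3} \approx 7.3333$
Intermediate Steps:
$s{\left(n \right)} = \frac{5}{-4 + n}$
$q{\left(Q,y \right)} = - \frac{22}{9}$ ($q{\left(Q,y \right)} = \left(\left(-1 - 5\right) + 3\right) - \frac{5}{-4 - 5} = \left(-6 + 3\right) - \frac{5}{-9} = -3 - 5 \left(- \frac{1}{9}\right) = -3 - - \frac{5}{9} = -3 + \frac{5}{9} = - \frac{22}{9}$)
$q{\left(19,-22 \right)} \left(-3\right) = \left(- \frac{22}{9}\right) \left(-3\right) = \frac{22}{3}$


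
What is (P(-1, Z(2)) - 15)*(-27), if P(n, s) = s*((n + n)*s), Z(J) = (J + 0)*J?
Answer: 1269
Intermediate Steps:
Z(J) = J² (Z(J) = J*J = J²)
P(n, s) = 2*n*s² (P(n, s) = s*((2*n)*s) = s*(2*n*s) = 2*n*s²)
(P(-1, Z(2)) - 15)*(-27) = (2*(-1)*(2²)² - 15)*(-27) = (2*(-1)*4² - 15)*(-27) = (2*(-1)*16 - 15)*(-27) = (-32 - 15)*(-27) = -47*(-27) = 1269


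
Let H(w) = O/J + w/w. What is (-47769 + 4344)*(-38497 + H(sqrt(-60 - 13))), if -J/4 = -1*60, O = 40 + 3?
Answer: 26746896315/16 ≈ 1.6717e+9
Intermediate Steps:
O = 43
J = 240 (J = -(-4)*60 = -4*(-60) = 240)
H(w) = 283/240 (H(w) = 43/240 + w/w = 43*(1/240) + 1 = 43/240 + 1 = 283/240)
(-47769 + 4344)*(-38497 + H(sqrt(-60 - 13))) = (-47769 + 4344)*(-38497 + 283/240) = -43425*(-9238997/240) = 26746896315/16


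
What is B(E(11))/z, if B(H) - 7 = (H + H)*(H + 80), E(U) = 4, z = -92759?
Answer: -679/92759 ≈ -0.0073200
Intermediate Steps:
B(H) = 7 + 2*H*(80 + H) (B(H) = 7 + (H + H)*(H + 80) = 7 + (2*H)*(80 + H) = 7 + 2*H*(80 + H))
B(E(11))/z = (7 + 2*4² + 160*4)/(-92759) = (7 + 2*16 + 640)*(-1/92759) = (7 + 32 + 640)*(-1/92759) = 679*(-1/92759) = -679/92759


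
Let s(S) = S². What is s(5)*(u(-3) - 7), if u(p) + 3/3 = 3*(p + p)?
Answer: -650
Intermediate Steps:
u(p) = -1 + 6*p (u(p) = -1 + 3*(p + p) = -1 + 3*(2*p) = -1 + 6*p)
s(5)*(u(-3) - 7) = 5²*((-1 + 6*(-3)) - 7) = 25*((-1 - 18) - 7) = 25*(-19 - 7) = 25*(-26) = -650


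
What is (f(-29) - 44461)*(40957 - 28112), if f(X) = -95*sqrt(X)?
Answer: -571101545 - 1220275*I*sqrt(29) ≈ -5.711e+8 - 6.5714e+6*I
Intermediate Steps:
(f(-29) - 44461)*(40957 - 28112) = (-95*I*sqrt(29) - 44461)*(40957 - 28112) = (-95*I*sqrt(29) - 44461)*12845 = (-44461 - 95*I*sqrt(29))*12845 = -571101545 - 1220275*I*sqrt(29)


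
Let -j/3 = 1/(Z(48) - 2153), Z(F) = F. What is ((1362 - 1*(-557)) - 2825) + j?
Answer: -1907127/2105 ≈ -906.00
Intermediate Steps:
j = 3/2105 (j = -3/(48 - 2153) = -3/(-2105) = -3*(-1/2105) = 3/2105 ≈ 0.0014252)
((1362 - 1*(-557)) - 2825) + j = ((1362 - 1*(-557)) - 2825) + 3/2105 = ((1362 + 557) - 2825) + 3/2105 = (1919 - 2825) + 3/2105 = -906 + 3/2105 = -1907127/2105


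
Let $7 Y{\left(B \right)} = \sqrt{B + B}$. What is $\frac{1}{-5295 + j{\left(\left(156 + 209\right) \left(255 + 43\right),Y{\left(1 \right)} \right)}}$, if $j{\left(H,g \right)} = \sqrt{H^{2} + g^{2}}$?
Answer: $\frac{86485}{192780305959} + \frac{7 \sqrt{579714732102}}{578340917877} \approx 9.6642 \cdot 10^{-6}$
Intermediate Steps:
$Y{\left(B \right)} = \frac{\sqrt{2} \sqrt{B}}{7}$ ($Y{\left(B \right)} = \frac{\sqrt{B + B}}{7} = \frac{\sqrt{2 B}}{7} = \frac{\sqrt{2} \sqrt{B}}{7}$)
$\frac{1}{-5295 + j{\left(\left(156 + 209\right) \left(255 + 43\right),Y{\left(1 \right)} \right)}} = \frac{1}{-5295 + \sqrt{\left(\left(156 + 209\right) \left(255 + 43\right)\right)^{2} + \left(\frac{\sqrt{2} \sqrt{1}}{7}\right)^{2}}} = \frac{1}{-5295 + \sqrt{\left(365 \cdot 298\right)^{2} + \left(\frac{1}{7} \sqrt{2} \cdot 1\right)^{2}}} = \frac{1}{-5295 + \sqrt{108770^{2} + \left(\frac{\sqrt{2}}{7}\right)^{2}}} = \frac{1}{-5295 + \sqrt{11830912900 + \frac{2}{49}}} = \frac{1}{-5295 + \sqrt{\frac{579714732102}{49}}} = \frac{1}{-5295 + \frac{\sqrt{579714732102}}{7}}$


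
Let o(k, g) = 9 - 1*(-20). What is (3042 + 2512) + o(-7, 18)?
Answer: 5583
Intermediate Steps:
o(k, g) = 29 (o(k, g) = 9 + 20 = 29)
(3042 + 2512) + o(-7, 18) = (3042 + 2512) + 29 = 5554 + 29 = 5583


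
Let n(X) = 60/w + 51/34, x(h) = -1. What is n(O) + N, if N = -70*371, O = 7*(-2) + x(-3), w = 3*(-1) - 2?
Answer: -51961/2 ≈ -25981.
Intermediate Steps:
w = -5 (w = -3 - 2 = -5)
O = -15 (O = 7*(-2) - 1 = -14 - 1 = -15)
n(X) = -21/2 (n(X) = 60/(-5) + 51/34 = 60*(-1/5) + 51*(1/34) = -12 + 3/2 = -21/2)
N = -25970
n(O) + N = -21/2 - 25970 = -51961/2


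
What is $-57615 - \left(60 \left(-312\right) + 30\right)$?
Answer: $-38925$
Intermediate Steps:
$-57615 - \left(60 \left(-312\right) + 30\right) = -57615 - \left(-18720 + 30\right) = -57615 - -18690 = -57615 + 18690 = -38925$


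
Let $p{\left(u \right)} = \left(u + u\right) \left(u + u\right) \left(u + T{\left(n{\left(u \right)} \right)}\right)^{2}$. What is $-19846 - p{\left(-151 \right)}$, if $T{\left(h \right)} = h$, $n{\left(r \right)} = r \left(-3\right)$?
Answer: $-8318189462$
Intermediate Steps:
$n{\left(r \right)} = - 3 r$
$p{\left(u \right)} = 16 u^{4}$ ($p{\left(u \right)} = \left(u + u\right) \left(u + u\right) \left(u - 3 u\right)^{2} = 2 u 2 u \left(- 2 u\right)^{2} = 4 u^{2} \cdot 4 u^{2} = 16 u^{4}$)
$-19846 - p{\left(-151 \right)} = -19846 - 16 \left(-151\right)^{4} = -19846 - 16 \cdot 519885601 = -19846 - 8318169616 = -8318189462$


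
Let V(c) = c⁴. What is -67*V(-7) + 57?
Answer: -160810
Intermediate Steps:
-67*V(-7) + 57 = -67*(-7)⁴ + 57 = -67*2401 + 57 = -160867 + 57 = -160810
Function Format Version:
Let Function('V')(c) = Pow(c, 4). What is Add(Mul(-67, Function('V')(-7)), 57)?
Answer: -160810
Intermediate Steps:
Add(Mul(-67, Function('V')(-7)), 57) = Add(Mul(-67, Pow(-7, 4)), 57) = Add(Mul(-67, 2401), 57) = Add(-160867, 57) = -160810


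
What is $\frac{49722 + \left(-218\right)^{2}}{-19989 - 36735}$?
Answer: $- \frac{48623}{28362} \approx -1.7144$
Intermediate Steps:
$\frac{49722 + \left(-218\right)^{2}}{-19989 - 36735} = \frac{49722 + 47524}{-56724} = 97246 \left(- \frac{1}{56724}\right) = - \frac{48623}{28362}$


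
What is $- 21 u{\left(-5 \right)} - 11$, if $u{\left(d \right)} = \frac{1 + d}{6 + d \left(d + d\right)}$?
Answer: $- \frac{19}{2} \approx -9.5$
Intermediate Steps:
$u{\left(d \right)} = \frac{1 + d}{6 + 2 d^{2}}$ ($u{\left(d \right)} = \frac{1 + d}{6 + d 2 d} = \frac{1 + d}{6 + 2 d^{2}}$)
$- 21 u{\left(-5 \right)} - 11 = - 21 \frac{1 - 5}{2 \left(3 + \left(-5\right)^{2}\right)} - 11 = - 21 \cdot \frac{1}{2} \frac{1}{3 + 25} \left(-4\right) - 11 = - 21 \cdot \frac{1}{2} \cdot \frac{1}{28} \left(-4\right) - 11 = \left(-21\right) \left(- \frac{1}{14}\right) - 11 = \frac{3}{2} - 11 = - \frac{19}{2}$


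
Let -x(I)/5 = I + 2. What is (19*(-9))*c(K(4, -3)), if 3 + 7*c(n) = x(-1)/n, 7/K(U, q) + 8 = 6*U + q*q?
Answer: 24966/49 ≈ 509.51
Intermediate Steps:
x(I) = -10 - 5*I (x(I) = -5*(I + 2) = -5*(2 + I) = -10 - 5*I)
K(U, q) = 7/(-8 + q² + 6*U) (K(U, q) = 7/(-8 + (6*U + q*q)) = 7/(-8 + (6*U + q²)) = 7/(-8 + (q² + 6*U)) = 7/(-8 + q² + 6*U))
c(n) = -3/7 - 5/(7*n) (c(n) = -3/7 + ((-10 - 5*(-1))/n)/7 = -3/7 + ((-10 + 5)/n)/7 = -3/7 + (-5/n)/7 = -3/7 - 5/(7*n))
(19*(-9))*c(K(4, -3)) = (19*(-9))*((-5 - 21/(-8 + (-3)² + 6*4))/(7*((7/(-8 + (-3)² + 6*4))))) = -171*(-5 - 21/(-8 + 9 + 24))/(7*(7/(-8 + 9 + 24))) = -171*(-5 - 21/25)/(7*(7/25)) = -171*(-5 - 21/25)/(7*(7*(1/25))) = -171*(-5 - 3*7/25)/(7*7/25) = -171*25*(-5 - 21/25)/(7*7) = -171*25*(-146)/(7*7*25) = -171*(-146/49) = 24966/49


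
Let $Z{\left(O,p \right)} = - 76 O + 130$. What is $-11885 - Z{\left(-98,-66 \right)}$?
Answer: $-19463$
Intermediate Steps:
$Z{\left(O,p \right)} = 130 - 76 O$
$-11885 - Z{\left(-98,-66 \right)} = -11885 - \left(130 - -7448\right) = -11885 - \left(130 + 7448\right) = -11885 - 7578 = -19463$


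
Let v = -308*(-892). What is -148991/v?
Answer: -148991/274736 ≈ -0.54231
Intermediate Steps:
v = 274736
-148991/v = -148991/274736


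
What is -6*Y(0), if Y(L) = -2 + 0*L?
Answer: 12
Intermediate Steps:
Y(L) = -2 (Y(L) = -2 + 0 = -2)
-6*Y(0) = -6*(-2) = 12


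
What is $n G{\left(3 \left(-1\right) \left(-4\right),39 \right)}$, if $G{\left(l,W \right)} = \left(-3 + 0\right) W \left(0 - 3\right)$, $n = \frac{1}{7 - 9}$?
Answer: $- \frac{351}{2} \approx -175.5$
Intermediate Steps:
$n = - \frac{1}{2}$ ($n = \frac{1}{-2} = - \frac{1}{2} \approx -0.5$)
$G{\left(l,W \right)} = 9 W$ ($G{\left(l,W \right)} = - 3 W \left(0 - 3\right) = - 3 W \left(-3\right) = 9 W$)
$n G{\left(3 \left(-1\right) \left(-4\right),39 \right)} = - \frac{9 \cdot 39}{2} = \left(- \frac{1}{2}\right) 351 = - \frac{351}{2}$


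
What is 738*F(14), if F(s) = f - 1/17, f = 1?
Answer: 11808/17 ≈ 694.59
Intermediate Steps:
F(s) = 16/17 (F(s) = 1 - 1/17 = 16/17)
738*F(14) = 738*(16/17) = 11808/17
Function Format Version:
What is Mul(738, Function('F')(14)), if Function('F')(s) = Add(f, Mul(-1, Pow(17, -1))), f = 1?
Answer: Rational(11808, 17) ≈ 694.59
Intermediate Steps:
Function('F')(s) = Rational(16, 17) (Function('F')(s) = Add(1, Mul(-1, Pow(17, -1))) = Add(1, Mul(-1, Rational(1, 17))) = Add(1, Rational(-1, 17)) = Rational(16, 17))
Mul(738, Function('F')(14)) = Mul(738, Rational(16, 17)) = Rational(11808, 17)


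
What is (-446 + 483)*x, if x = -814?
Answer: -30118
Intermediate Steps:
(-446 + 483)*x = (-446 + 483)*(-814) = 37*(-814) = -30118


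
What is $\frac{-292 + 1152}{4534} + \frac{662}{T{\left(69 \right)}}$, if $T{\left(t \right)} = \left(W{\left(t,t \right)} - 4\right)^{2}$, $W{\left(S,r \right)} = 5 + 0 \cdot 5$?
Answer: $\frac{1501184}{2267} \approx 662.19$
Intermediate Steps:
$W{\left(S,r \right)} = 5$ ($W{\left(S,r \right)} = 5 + 0 = 5$)
$T{\left(t \right)} = 1$ ($T{\left(t \right)} = \left(5 - 4\right)^{2} = 1^{2} = 1$)
$\frac{-292 + 1152}{4534} + \frac{662}{T{\left(69 \right)}} = \frac{-292 + 1152}{4534} + \frac{662}{1} = 860 \cdot \frac{1}{4534} + 662 \cdot 1 = \frac{430}{2267} + 662 = \frac{1501184}{2267}$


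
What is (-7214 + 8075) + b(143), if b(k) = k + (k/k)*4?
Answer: 1008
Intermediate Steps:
b(k) = 4 + k (b(k) = k + 1*4 = k + 4 = 4 + k)
(-7214 + 8075) + b(143) = (-7214 + 8075) + (4 + 143) = 861 + 147 = 1008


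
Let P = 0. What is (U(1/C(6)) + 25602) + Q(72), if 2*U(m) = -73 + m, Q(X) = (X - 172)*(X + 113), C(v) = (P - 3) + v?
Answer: 21197/3 ≈ 7065.7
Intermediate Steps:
C(v) = -3 + v (C(v) = (0 - 3) + v = -3 + v)
Q(X) = (-172 + X)*(113 + X)
U(m) = -73/2 + m/2 (U(m) = (-73 + m)/2 = -73/2 + m/2)
(U(1/C(6)) + 25602) + Q(72) = ((-73/2 + 1/(2*(-3 + 6))) + 25602) + (-19436 + 72**2 - 59*72) = ((-73/2 + (1/2)/3) + 25602) + (-19436 + 5184 - 4248) = ((-73/2 + (1/2)*(1/3)) + 25602) - 18500 = ((-73/2 + 1/6) + 25602) - 18500 = (-109/3 + 25602) - 18500 = 76697/3 - 18500 = 21197/3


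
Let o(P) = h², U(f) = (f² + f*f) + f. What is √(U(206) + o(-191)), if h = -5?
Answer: √85103 ≈ 291.72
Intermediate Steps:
U(f) = f + 2*f² (U(f) = (f² + f²) + f = 2*f² + f = f + 2*f²)
o(P) = 25 (o(P) = (-5)² = 25)
√(U(206) + o(-191)) = √(206*(1 + 2*206) + 25) = √(206*(1 + 412) + 25) = √(206*413 + 25) = √(85078 + 25) = √85103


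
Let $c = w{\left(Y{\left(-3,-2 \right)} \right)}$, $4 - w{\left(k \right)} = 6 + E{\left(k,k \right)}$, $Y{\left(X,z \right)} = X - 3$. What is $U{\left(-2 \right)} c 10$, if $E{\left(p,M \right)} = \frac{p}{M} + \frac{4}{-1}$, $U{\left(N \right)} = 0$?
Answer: $0$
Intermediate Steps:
$Y{\left(X,z \right)} = -3 + X$ ($Y{\left(X,z \right)} = X - 3 = -3 + X$)
$E{\left(p,M \right)} = -4 + \frac{p}{M}$ ($E{\left(p,M \right)} = \frac{p}{M} + 4 \left(-1\right) = \frac{p}{M} - 4 = -4 + \frac{p}{M}$)
$w{\left(k \right)} = 1$ ($w{\left(k \right)} = 4 - \left(6 - \left(4 - \frac{k}{k}\right)\right) = 4 - \left(6 + \left(-4 + 1\right)\right) = 4 - \left(6 - 3\right) = 4 - 3 = 1$)
$c = 1$
$U{\left(-2 \right)} c 10 = 0 \cdot 1 \cdot 10 = 0 \cdot 10 = 0$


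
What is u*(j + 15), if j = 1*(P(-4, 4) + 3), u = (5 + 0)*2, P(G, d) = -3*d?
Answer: 60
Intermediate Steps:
u = 10 (u = 5*2 = 10)
j = -9 (j = 1*(-3*4 + 3) = 1*(-12 + 3) = 1*(-9) = -9)
u*(j + 15) = 10*(-9 + 15) = 10*6 = 60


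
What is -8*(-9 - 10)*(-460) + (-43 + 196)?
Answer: -69767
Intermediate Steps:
-8*(-9 - 10)*(-460) + (-43 + 196) = -8*(-19)*(-460) + 153 = 152*(-460) + 153 = -69920 + 153 = -69767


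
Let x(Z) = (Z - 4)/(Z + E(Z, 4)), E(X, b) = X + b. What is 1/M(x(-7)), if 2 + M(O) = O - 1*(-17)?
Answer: 10/161 ≈ 0.062112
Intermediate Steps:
x(Z) = (-4 + Z)/(4 + 2*Z) (x(Z) = (Z - 4)/(Z + (Z + 4)) = (-4 + Z)/(Z + (4 + Z)) = (-4 + Z)/(4 + 2*Z))
M(O) = 15 + O (M(O) = -2 + (O - 1*(-17)) = -2 + (O + 17) = -2 + (17 + O) = 15 + O)
1/M(x(-7)) = 1/(15 + (-4 - 7)/(2*(2 - 7))) = 1/(15 + (1/2)*(-11)/(-5)) = 1/(15 + (1/2)*(-1/5)*(-11)) = 1/(15 + 11/10) = 1/(161/10) = 10/161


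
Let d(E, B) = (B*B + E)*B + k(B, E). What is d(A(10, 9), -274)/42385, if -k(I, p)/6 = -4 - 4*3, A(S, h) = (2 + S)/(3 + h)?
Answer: -20571002/42385 ≈ -485.34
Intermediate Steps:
A(S, h) = (2 + S)/(3 + h)
k(I, p) = 96 (k(I, p) = -6*(-4 - 4*3) = -6*(-4 - 12) = -6*(-16) = 96)
d(E, B) = 96 + B*(E + B**2) (d(E, B) = (B*B + E)*B + 96 = (B**2 + E)*B + 96 = (E + B**2)*B + 96 = B*(E + B**2) + 96 = 96 + B*(E + B**2))
d(A(10, 9), -274)/42385 = (96 + (-274)**3 - 274*(2 + 10)/(3 + 9))/42385 = (96 - 20570824 - 274*12/12)*(1/42385) = (96 - 20570824 - 137*12/6)*(1/42385) = (96 - 20570824 - 274*1)*(1/42385) = (96 - 20570824 - 274)*(1/42385) = -20571002*1/42385 = -20571002/42385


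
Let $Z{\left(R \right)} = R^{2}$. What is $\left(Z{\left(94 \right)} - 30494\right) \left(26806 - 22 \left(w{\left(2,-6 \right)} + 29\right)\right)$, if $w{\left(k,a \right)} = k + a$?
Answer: $-568652448$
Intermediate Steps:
$w{\left(k,a \right)} = a + k$
$\left(Z{\left(94 \right)} - 30494\right) \left(26806 - 22 \left(w{\left(2,-6 \right)} + 29\right)\right) = \left(94^{2} - 30494\right) \left(26806 - 22 \left(\left(-6 + 2\right) + 29\right)\right) = \left(8836 - 30494\right) \left(26806 - 22 \left(-4 + 29\right)\right) = - 21658 \left(26806 - 550\right) = \left(-21658\right) 26256 = -568652448$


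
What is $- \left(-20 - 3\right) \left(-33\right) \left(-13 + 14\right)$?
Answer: $-759$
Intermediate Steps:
$- \left(-20 - 3\right) \left(-33\right) \left(-13 + 14\right) = - \left(-23\right) \left(-33\right) 1 = - 759 \cdot 1 = \left(-1\right) 759 = -759$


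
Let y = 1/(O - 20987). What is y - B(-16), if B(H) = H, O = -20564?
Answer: 664815/41551 ≈ 16.000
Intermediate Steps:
y = -1/41551 (y = 1/(-20564 - 20987) = 1/(-41551) = -1/41551 ≈ -2.4067e-5)
y - B(-16) = -1/41551 - 1*(-16) = -1/41551 + 16 = 664815/41551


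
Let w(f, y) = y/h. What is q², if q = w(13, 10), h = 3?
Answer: 100/9 ≈ 11.111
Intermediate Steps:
w(f, y) = y/3
q = 10/3 (q = (⅓)*10 = 10/3 ≈ 3.3333)
q² = (10/3)² = 100/9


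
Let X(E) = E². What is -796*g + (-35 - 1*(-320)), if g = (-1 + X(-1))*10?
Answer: 285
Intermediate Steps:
g = 0 (g = (-1 + (-1)²)*10 = (-1 + 1)*10 = 0*10 = 0)
-796*g + (-35 - 1*(-320)) = -796*0 + (-35 - 1*(-320)) = 0 + (-35 + 320) = 0 + 285 = 285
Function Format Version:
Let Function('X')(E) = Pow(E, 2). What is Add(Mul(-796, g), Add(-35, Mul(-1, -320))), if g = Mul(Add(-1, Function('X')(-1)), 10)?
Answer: 285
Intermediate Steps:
g = 0 (g = Mul(Add(-1, Pow(-1, 2)), 10) = Mul(Add(-1, 1), 10) = Mul(0, 10) = 0)
Add(Mul(-796, g), Add(-35, Mul(-1, -320))) = Add(Mul(-796, 0), Add(-35, Mul(-1, -320))) = Add(0, Add(-35, 320)) = Add(0, 285) = 285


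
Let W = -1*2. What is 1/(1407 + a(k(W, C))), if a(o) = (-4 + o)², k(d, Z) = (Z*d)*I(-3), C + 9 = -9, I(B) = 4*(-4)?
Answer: 1/337807 ≈ 2.9603e-6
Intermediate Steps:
I(B) = -16
C = -18 (C = -9 - 9 = -18)
W = -2
k(d, Z) = -16*Z*d (k(d, Z) = (Z*d)*(-16) = -16*Z*d)
1/(1407 + a(k(W, C))) = 1/(1407 + (-4 - 16*(-18)*(-2))²) = 1/(1407 + (-4 - 576)²) = 1/(1407 + (-580)²) = 1/(1407 + 336400) = 1/337807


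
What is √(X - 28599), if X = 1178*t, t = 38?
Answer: √16165 ≈ 127.14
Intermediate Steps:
X = 44764 (X = 1178*38 = 44764)
√(X - 28599) = √(44764 - 28599) = √16165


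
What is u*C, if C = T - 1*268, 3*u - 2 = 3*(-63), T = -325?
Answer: 110891/3 ≈ 36964.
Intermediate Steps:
u = -187/3 (u = ⅔ + (3*(-63))/3 = ⅔ + (⅓)*(-189) = ⅔ - 63 = -187/3 ≈ -62.333)
C = -593 (C = -325 - 1*268 = -325 - 268 = -593)
u*C = -187/3*(-593) = 110891/3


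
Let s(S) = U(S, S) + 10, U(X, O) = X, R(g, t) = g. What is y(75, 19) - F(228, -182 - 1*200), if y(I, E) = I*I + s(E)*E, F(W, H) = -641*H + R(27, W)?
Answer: -238713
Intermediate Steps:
F(W, H) = 27 - 641*H (F(W, H) = -641*H + 27 = 27 - 641*H)
s(S) = 10 + S (s(S) = S + 10 = 10 + S)
y(I, E) = I**2 + E*(10 + E) (y(I, E) = I*I + (10 + E)*E = I**2 + E*(10 + E))
y(75, 19) - F(228, -182 - 1*200) = (75**2 + 19*(10 + 19)) - (27 - 641*(-182 - 1*200)) = (5625 + 19*29) - (27 - 641*(-182 - 200)) = (5625 + 551) - (27 - 641*(-382)) = 6176 - (27 + 244862) = 6176 - 1*244889 = 6176 - 244889 = -238713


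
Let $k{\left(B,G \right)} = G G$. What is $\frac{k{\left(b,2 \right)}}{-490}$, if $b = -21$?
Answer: $- \frac{2}{245} \approx -0.0081633$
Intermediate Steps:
$k{\left(B,G \right)} = G^{2}$
$\frac{k{\left(b,2 \right)}}{-490} = \frac{2^{2}}{-490} = 4 \left(- \frac{1}{490}\right) = - \frac{2}{245}$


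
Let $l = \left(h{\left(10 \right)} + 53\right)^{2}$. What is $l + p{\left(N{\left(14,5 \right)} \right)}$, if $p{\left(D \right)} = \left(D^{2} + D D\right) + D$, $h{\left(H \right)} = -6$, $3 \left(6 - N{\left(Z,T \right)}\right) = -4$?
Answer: $\frac{20915}{9} \approx 2323.9$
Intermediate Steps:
$N{\left(Z,T \right)} = \frac{22}{3}$ ($N{\left(Z,T \right)} = 6 - - \frac{4}{3} = 6 + \frac{4}{3} = \frac{22}{3}$)
$p{\left(D \right)} = D + 2 D^{2}$ ($p{\left(D \right)} = \left(D^{2} + D^{2}\right) + D = 2 D^{2} + D = D + 2 D^{2}$)
$l = 2209$ ($l = \left(-6 + 53\right)^{2} = 47^{2} = 2209$)
$l + p{\left(N{\left(14,5 \right)} \right)} = 2209 + \frac{22 \left(1 + 2 \cdot \frac{22}{3}\right)}{3} = 2209 + \frac{22 \left(1 + \frac{44}{3}\right)}{3} = 2209 + \frac{22}{3} \cdot \frac{47}{3} = 2209 + \frac{1034}{9} = \frac{20915}{9}$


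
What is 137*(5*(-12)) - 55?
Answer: -8275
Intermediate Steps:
137*(5*(-12)) - 55 = 137*(-60) - 55 = -8220 - 55 = -8275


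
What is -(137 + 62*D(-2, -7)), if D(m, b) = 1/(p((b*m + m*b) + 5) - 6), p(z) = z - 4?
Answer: -3213/23 ≈ -139.70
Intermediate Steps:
p(z) = -4 + z
D(m, b) = 1/(-5 + 2*b*m) (D(m, b) = 1/((-4 + ((b*m + m*b) + 5)) - 6) = 1/((-4 + ((b*m + b*m) + 5)) - 6) = 1/((-4 + (2*b*m + 5)) - 6) = 1/((-4 + (5 + 2*b*m)) - 6) = 1/((1 + 2*b*m) - 6) = 1/(-5 + 2*b*m))
-(137 + 62*D(-2, -7)) = -(137 + 62/(-5 + 2*(-7)*(-2))) = -(137 + 62/(-5 + 28)) = -(137 + 62/23) = -1*3213/23 = -3213/23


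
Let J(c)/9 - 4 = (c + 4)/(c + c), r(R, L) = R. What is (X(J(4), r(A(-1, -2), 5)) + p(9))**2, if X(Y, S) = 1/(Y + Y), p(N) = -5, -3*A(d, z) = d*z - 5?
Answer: 201601/8100 ≈ 24.889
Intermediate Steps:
A(d, z) = 5/3 - d*z/3 (A(d, z) = -(d*z - 5)/3 = -(-5 + d*z)/3 = 5/3 - d*z/3)
J(c) = 36 + 9*(4 + c)/(2*c) (J(c) = 36 + 9*((c + 4)/(c + c)) = 36 + 9*((4 + c)/((2*c))) = 36 + 9*((4 + c)*(1/(2*c))) = 36 + 9*((4 + c)/(2*c)) = 36 + 9*(4 + c)/(2*c))
X(Y, S) = 1/(2*Y)
(X(J(4), r(A(-1, -2), 5)) + p(9))**2 = (1/(2*(81/2 + 18/4)) - 5)**2 = (1/(2*(81/2 + 18*(1/4))) - 5)**2 = (1/(2*(81/2 + 9/2)) - 5)**2 = ((1/2)/45 - 5)**2 = ((1/2)*(1/45) - 5)**2 = (1/90 - 5)**2 = (-449/90)**2 = 201601/8100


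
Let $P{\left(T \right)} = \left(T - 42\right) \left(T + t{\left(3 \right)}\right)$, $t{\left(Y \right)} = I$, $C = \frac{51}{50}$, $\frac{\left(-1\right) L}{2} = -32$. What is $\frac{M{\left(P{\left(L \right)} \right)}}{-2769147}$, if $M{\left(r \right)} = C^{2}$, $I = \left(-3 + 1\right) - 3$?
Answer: $- \frac{17}{45247500} \approx -3.7571 \cdot 10^{-7}$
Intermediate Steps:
$L = 64$ ($L = \left(-2\right) \left(-32\right) = 64$)
$C = \frac{51}{50}$ ($C = 51 \cdot \frac{1}{50} = \frac{51}{50} \approx 1.02$)
$I = -5$ ($I = -2 - 3 = -5$)
$t{\left(Y \right)} = -5$
$P{\left(T \right)} = \left(-42 + T\right) \left(-5 + T\right)$ ($P{\left(T \right)} = \left(T - 42\right) \left(T - 5\right) = \left(-42 + T\right) \left(-5 + T\right)$)
$M{\left(r \right)} = \frac{2601}{2500}$ ($M{\left(r \right)} = \left(\frac{51}{50}\right)^{2} = \frac{2601}{2500}$)
$\frac{M{\left(P{\left(L \right)} \right)}}{-2769147} = \frac{2601}{2500 \left(-2769147\right)} = \frac{2601}{2500} \left(- \frac{1}{2769147}\right) = - \frac{17}{45247500}$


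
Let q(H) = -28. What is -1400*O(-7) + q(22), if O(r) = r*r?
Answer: -68628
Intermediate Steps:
O(r) = r²
-1400*O(-7) + q(22) = -1400*(-7)² - 28 = -1400*49 - 28 = -68600 - 28 = -68628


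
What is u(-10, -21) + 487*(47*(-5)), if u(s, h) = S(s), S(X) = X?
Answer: -114455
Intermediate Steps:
u(s, h) = s
u(-10, -21) + 487*(47*(-5)) = -10 + 487*(47*(-5)) = -10 + 487*(-235) = -10 - 114445 = -114455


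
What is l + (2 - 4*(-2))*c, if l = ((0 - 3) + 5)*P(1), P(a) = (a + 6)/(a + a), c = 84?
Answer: 847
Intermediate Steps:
P(a) = (6 + a)/(2*a) (P(a) = (6 + a)/((2*a)) = (6 + a)*(1/(2*a)) = (6 + a)/(2*a))
l = 7 (l = ((0 - 3) + 5)*((½)*(6 + 1)/1) = (-3 + 5)*((½)*1*7) = 2*(7/2) = 7)
l + (2 - 4*(-2))*c = 7 + (2 - 4*(-2))*84 = 7 + (2 + 8)*84 = 7 + 10*84 = 7 + 840 = 847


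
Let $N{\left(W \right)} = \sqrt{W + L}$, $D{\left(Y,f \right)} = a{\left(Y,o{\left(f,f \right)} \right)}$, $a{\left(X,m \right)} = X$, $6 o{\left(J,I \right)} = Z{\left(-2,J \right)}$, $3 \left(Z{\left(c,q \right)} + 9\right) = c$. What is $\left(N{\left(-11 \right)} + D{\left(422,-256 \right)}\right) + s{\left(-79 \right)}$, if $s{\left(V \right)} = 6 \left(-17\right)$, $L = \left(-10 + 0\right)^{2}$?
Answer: $320 + \sqrt{89} \approx 329.43$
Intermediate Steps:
$Z{\left(c,q \right)} = -9 + \frac{c}{3}$
$o{\left(J,I \right)} = - \frac{29}{18}$ ($o{\left(J,I \right)} = \frac{-9 + \frac{1}{3} \left(-2\right)}{6} = \frac{-9 - \frac{2}{3}}{6} = \frac{1}{6} \left(- \frac{29}{3}\right) = - \frac{29}{18}$)
$D{\left(Y,f \right)} = Y$
$L = 100$ ($L = \left(-10\right)^{2} = 100$)
$N{\left(W \right)} = \sqrt{100 + W}$ ($N{\left(W \right)} = \sqrt{W + 100} = \sqrt{100 + W}$)
$s{\left(V \right)} = -102$
$\left(N{\left(-11 \right)} + D{\left(422,-256 \right)}\right) + s{\left(-79 \right)} = \left(\sqrt{100 - 11} + 422\right) - 102 = \left(\sqrt{89} + 422\right) - 102 = \left(422 + \sqrt{89}\right) - 102 = 320 + \sqrt{89}$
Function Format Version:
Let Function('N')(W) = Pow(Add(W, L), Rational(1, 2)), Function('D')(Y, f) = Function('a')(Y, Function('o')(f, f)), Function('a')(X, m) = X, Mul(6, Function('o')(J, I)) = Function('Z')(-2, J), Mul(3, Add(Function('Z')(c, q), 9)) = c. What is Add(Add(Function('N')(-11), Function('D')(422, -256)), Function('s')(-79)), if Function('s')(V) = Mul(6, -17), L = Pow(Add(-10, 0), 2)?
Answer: Add(320, Pow(89, Rational(1, 2))) ≈ 329.43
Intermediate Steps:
Function('Z')(c, q) = Add(-9, Mul(Rational(1, 3), c))
Function('o')(J, I) = Rational(-29, 18) (Function('o')(J, I) = Mul(Rational(1, 6), Add(-9, Mul(Rational(1, 3), -2))) = Mul(Rational(1, 6), Add(-9, Rational(-2, 3))) = Mul(Rational(1, 6), Rational(-29, 3)) = Rational(-29, 18))
Function('D')(Y, f) = Y
L = 100 (L = Pow(-10, 2) = 100)
Function('N')(W) = Pow(Add(100, W), Rational(1, 2)) (Function('N')(W) = Pow(Add(W, 100), Rational(1, 2)) = Pow(Add(100, W), Rational(1, 2)))
Function('s')(V) = -102
Add(Add(Function('N')(-11), Function('D')(422, -256)), Function('s')(-79)) = Add(Add(Pow(Add(100, -11), Rational(1, 2)), 422), -102) = Add(Add(Pow(89, Rational(1, 2)), 422), -102) = Add(Add(422, Pow(89, Rational(1, 2))), -102) = Add(320, Pow(89, Rational(1, 2)))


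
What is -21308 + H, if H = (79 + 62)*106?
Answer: -6362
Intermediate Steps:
H = 14946 (H = 141*106 = 14946)
-21308 + H = -21308 + 14946 = -6362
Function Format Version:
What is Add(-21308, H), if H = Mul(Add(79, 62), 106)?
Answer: -6362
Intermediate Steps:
H = 14946 (H = Mul(141, 106) = 14946)
Add(-21308, H) = Add(-21308, 14946) = -6362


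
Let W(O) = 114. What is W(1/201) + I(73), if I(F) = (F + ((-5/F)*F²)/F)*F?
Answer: 5078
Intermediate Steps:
I(F) = F*(-5 + F) (I(F) = (F + (-5*F)/F)*F = (F - 5)*F = (-5 + F)*F = F*(-5 + F))
W(1/201) + I(73) = 114 + 73*(-5 + 73) = 114 + 73*68 = 114 + 4964 = 5078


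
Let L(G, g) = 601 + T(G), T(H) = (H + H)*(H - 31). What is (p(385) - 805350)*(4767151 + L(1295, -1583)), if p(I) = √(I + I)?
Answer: -6476231689200 + 8041512*√770 ≈ -6.4760e+12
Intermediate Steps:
p(I) = √2*√I (p(I) = √(2*I) = √2*√I)
T(H) = 2*H*(-31 + H) (T(H) = (2*H)*(-31 + H) = 2*H*(-31 + H))
L(G, g) = 601 + 2*G*(-31 + G)
(p(385) - 805350)*(4767151 + L(1295, -1583)) = (√2*√385 - 805350)*(4767151 + (601 + 2*1295*(-31 + 1295))) = (√770 - 805350)*(4767151 + (601 + 2*1295*1264)) = (-805350 + √770)*(4767151 + (601 + 3273760)) = (-805350 + √770)*(4767151 + 3274361) = (-805350 + √770)*8041512 = -6476231689200 + 8041512*√770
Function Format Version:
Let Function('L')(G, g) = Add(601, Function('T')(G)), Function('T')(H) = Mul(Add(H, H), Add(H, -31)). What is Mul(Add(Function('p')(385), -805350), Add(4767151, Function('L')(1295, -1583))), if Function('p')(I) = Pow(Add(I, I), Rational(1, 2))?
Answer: Add(-6476231689200, Mul(8041512, Pow(770, Rational(1, 2)))) ≈ -6.4760e+12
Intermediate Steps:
Function('p')(I) = Mul(Pow(2, Rational(1, 2)), Pow(I, Rational(1, 2))) (Function('p')(I) = Pow(Mul(2, I), Rational(1, 2)) = Mul(Pow(2, Rational(1, 2)), Pow(I, Rational(1, 2))))
Function('T')(H) = Mul(2, H, Add(-31, H)) (Function('T')(H) = Mul(Mul(2, H), Add(-31, H)) = Mul(2, H, Add(-31, H)))
Function('L')(G, g) = Add(601, Mul(2, G, Add(-31, G)))
Mul(Add(Function('p')(385), -805350), Add(4767151, Function('L')(1295, -1583))) = Mul(Add(Mul(Pow(2, Rational(1, 2)), Pow(385, Rational(1, 2))), -805350), Add(4767151, Add(601, Mul(2, 1295, Add(-31, 1295))))) = Mul(Add(Pow(770, Rational(1, 2)), -805350), Add(4767151, Add(601, Mul(2, 1295, 1264)))) = Mul(Add(-805350, Pow(770, Rational(1, 2))), Add(4767151, Add(601, 3273760))) = Mul(Add(-805350, Pow(770, Rational(1, 2))), Add(4767151, 3274361)) = Mul(Add(-805350, Pow(770, Rational(1, 2))), 8041512) = Add(-6476231689200, Mul(8041512, Pow(770, Rational(1, 2))))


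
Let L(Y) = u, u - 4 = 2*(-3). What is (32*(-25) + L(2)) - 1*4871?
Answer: -5673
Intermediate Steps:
u = -2 (u = 4 + 2*(-3) = 4 - 6 = -2)
L(Y) = -2
(32*(-25) + L(2)) - 1*4871 = (32*(-25) - 2) - 1*4871 = (-800 - 2) - 4871 = -802 - 4871 = -5673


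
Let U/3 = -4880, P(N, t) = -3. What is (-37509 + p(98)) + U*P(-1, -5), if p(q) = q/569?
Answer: 3647957/569 ≈ 6411.2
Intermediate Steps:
U = -14640 (U = 3*(-4880) = -14640)
p(q) = q/569 (p(q) = q*(1/569) = q/569)
(-37509 + p(98)) + U*P(-1, -5) = (-37509 + (1/569)*98) - 14640*(-3) = (-37509 + 98/569) + 43920 = -21342523/569 + 43920 = 3647957/569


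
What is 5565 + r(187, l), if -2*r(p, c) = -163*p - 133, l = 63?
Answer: 20872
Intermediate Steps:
r(p, c) = 133/2 + 163*p/2 (r(p, c) = -(-163*p - 133)/2 = -(-133 - 163*p)/2 = 133/2 + 163*p/2)
5565 + r(187, l) = 5565 + (133/2 + (163/2)*187) = 5565 + (133/2 + 30481/2) = 5565 + 15307 = 20872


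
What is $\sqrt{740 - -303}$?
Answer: $\sqrt{1043} \approx 32.296$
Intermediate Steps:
$\sqrt{740 - -303} = \sqrt{740 + \left(2435 - 2132\right)} = \sqrt{740 + 303} = \sqrt{1043}$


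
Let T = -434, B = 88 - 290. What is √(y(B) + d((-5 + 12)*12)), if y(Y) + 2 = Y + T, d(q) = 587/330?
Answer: I*√69284490/330 ≈ 25.223*I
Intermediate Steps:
d(q) = 587/330 (d(q) = 587*(1/330) = 587/330)
B = -202
y(Y) = -436 + Y (y(Y) = -2 + (Y - 434) = -2 + (-434 + Y) = -436 + Y)
√(y(B) + d((-5 + 12)*12)) = √((-436 - 202) + 587/330) = √(-638 + 587/330) = √(-209953/330) = I*√69284490/330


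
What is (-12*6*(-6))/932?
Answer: 108/233 ≈ 0.46352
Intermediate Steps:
(-12*6*(-6))/932 = (-72*(-6))/932 = (1/932)*432 = 108/233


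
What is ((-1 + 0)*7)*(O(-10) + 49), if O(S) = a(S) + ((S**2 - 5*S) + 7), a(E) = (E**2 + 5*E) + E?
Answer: -1722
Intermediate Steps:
a(E) = E**2 + 6*E
O(S) = 7 + S**2 - 5*S + S*(6 + S) (O(S) = S*(6 + S) + ((S**2 - 5*S) + 7) = S*(6 + S) + (7 + S**2 - 5*S) = 7 + S**2 - 5*S + S*(6 + S))
((-1 + 0)*7)*(O(-10) + 49) = ((-1 + 0)*7)*((7 - 10 + 2*(-10)**2) + 49) = (-1*7)*((7 - 10 + 2*100) + 49) = -7*((7 - 10 + 200) + 49) = -7*(197 + 49) = -7*246 = -1722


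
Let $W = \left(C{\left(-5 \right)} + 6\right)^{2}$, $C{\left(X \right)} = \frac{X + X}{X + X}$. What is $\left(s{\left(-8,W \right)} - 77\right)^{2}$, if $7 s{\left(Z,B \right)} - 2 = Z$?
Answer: $\frac{297025}{49} \approx 6061.7$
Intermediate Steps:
$C{\left(X \right)} = 1$ ($C{\left(X \right)} = \frac{2 X}{2 X} = 2 X \frac{1}{2 X} = 1$)
$W = 49$ ($W = \left(1 + 6\right)^{2} = 7^{2} = 49$)
$s{\left(Z,B \right)} = \frac{2}{7} + \frac{Z}{7}$
$\left(s{\left(-8,W \right)} - 77\right)^{2} = \left(\left(\frac{2}{7} + \frac{1}{7} \left(-8\right)\right) - 77\right)^{2} = \left(\left(\frac{2}{7} - \frac{8}{7}\right) - 77\right)^{2} = \left(- \frac{6}{7} - 77\right)^{2} = \left(- \frac{545}{7}\right)^{2} = \frac{297025}{49}$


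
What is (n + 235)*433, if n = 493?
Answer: 315224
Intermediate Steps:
(n + 235)*433 = (493 + 235)*433 = 728*433 = 315224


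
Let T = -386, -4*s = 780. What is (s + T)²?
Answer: 337561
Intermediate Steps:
s = -195 (s = -¼*780 = -195)
(s + T)² = (-195 - 386)² = (-581)² = 337561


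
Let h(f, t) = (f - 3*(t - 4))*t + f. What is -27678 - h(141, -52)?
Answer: -11751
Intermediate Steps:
h(f, t) = f + t*(12 + f - 3*t) (h(f, t) = (f - 3*(-4 + t))*t + f = (f - (-12 + 3*t))*t + f = (f + (12 - 3*t))*t + f = (12 + f - 3*t)*t + f = t*(12 + f - 3*t) + f = f + t*(12 + f - 3*t))
-27678 - h(141, -52) = -27678 - (141 - 3*(-52)² + 12*(-52) + 141*(-52)) = -27678 - (141 - 3*2704 - 624 - 7332) = -27678 - (141 - 8112 - 624 - 7332) = -27678 - 1*(-15927) = -27678 + 15927 = -11751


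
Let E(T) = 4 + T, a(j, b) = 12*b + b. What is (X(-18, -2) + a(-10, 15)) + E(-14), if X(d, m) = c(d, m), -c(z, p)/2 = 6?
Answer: 173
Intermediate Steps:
c(z, p) = -12 (c(z, p) = -2*6 = -12)
a(j, b) = 13*b
X(d, m) = -12
(X(-18, -2) + a(-10, 15)) + E(-14) = (-12 + 13*15) + (4 - 14) = (-12 + 195) - 10 = 183 - 10 = 173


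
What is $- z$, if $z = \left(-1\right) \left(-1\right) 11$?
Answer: $-11$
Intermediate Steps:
$z = 11$ ($z = 1 \cdot 11 = 11$)
$- z = \left(-1\right) 11 = -11$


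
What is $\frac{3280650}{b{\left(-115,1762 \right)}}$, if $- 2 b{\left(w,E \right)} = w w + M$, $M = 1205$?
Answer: $- \frac{218710}{481} \approx -454.7$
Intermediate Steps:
$b{\left(w,E \right)} = - \frac{1205}{2} - \frac{w^{2}}{2}$ ($b{\left(w,E \right)} = - \frac{w w + 1205}{2} = - \frac{w^{2} + 1205}{2} = - \frac{1205 + w^{2}}{2} = - \frac{1205}{2} - \frac{w^{2}}{2}$)
$\frac{3280650}{b{\left(-115,1762 \right)}} = \frac{3280650}{- \frac{1205}{2} - \frac{\left(-115\right)^{2}}{2}} = \frac{3280650}{- \frac{1205}{2} - \frac{13225}{2}} = \frac{3280650}{-7215} = 3280650 \left(- \frac{1}{7215}\right) = - \frac{218710}{481}$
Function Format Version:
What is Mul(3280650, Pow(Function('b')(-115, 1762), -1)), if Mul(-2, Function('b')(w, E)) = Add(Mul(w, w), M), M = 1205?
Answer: Rational(-218710, 481) ≈ -454.70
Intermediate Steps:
Function('b')(w, E) = Add(Rational(-1205, 2), Mul(Rational(-1, 2), Pow(w, 2))) (Function('b')(w, E) = Mul(Rational(-1, 2), Add(Mul(w, w), 1205)) = Mul(Rational(-1, 2), Add(Pow(w, 2), 1205)) = Mul(Rational(-1, 2), Add(1205, Pow(w, 2))) = Add(Rational(-1205, 2), Mul(Rational(-1, 2), Pow(w, 2))))
Mul(3280650, Pow(Function('b')(-115, 1762), -1)) = Mul(3280650, Pow(Add(Rational(-1205, 2), Mul(Rational(-1, 2), Pow(-115, 2))), -1)) = Mul(3280650, Pow(Add(Rational(-1205, 2), Mul(Rational(-1, 2), 13225)), -1)) = Mul(3280650, Pow(Add(Rational(-1205, 2), Rational(-13225, 2)), -1)) = Mul(3280650, Pow(-7215, -1)) = Mul(3280650, Rational(-1, 7215)) = Rational(-218710, 481)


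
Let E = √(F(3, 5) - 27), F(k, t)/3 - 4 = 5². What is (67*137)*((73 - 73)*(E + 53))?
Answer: 0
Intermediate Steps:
F(k, t) = 87 (F(k, t) = 12 + 3*5² = 12 + 3*25 = 12 + 75 = 87)
E = 2*√15 (E = √(87 - 27) = √60 = 2*√15 ≈ 7.7460)
(67*137)*((73 - 73)*(E + 53)) = (67*137)*((73 - 73)*(2*√15 + 53)) = 9179*(0*(53 + 2*√15)) = 9179*0 = 0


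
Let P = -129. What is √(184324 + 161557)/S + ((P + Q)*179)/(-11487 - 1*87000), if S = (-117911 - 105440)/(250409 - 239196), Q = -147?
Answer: 16468/32829 - 11213*√345881/223351 ≈ -29.024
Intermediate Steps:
S = -223351/11213 ≈ -19.919
√(184324 + 161557)/S + ((P + Q)*179)/(-11487 - 1*87000) = √(184324 + 161557)/(-223351/11213) + ((-129 - 147)*179)/(-11487 - 1*87000) = √345881*(-11213/223351) + (-276*179)/(-11487 - 87000) = -11213*√345881/223351 - 49404/(-98487) = -11213*√345881/223351 - 49404*(-1/98487) = -11213*√345881/223351 + 16468/32829 = 16468/32829 - 11213*√345881/223351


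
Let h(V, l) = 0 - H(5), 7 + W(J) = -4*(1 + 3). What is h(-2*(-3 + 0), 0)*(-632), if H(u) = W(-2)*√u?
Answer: -14536*√5 ≈ -32504.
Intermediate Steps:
W(J) = -23 (W(J) = -7 - 4*(1 + 3) = -7 - 4*4 = -7 - 16 = -23)
H(u) = -23*√u
h(V, l) = 23*√5 (h(V, l) = 0 - (-23)*√5 = 0 + 23*√5 = 23*√5)
h(-2*(-3 + 0), 0)*(-632) = (23*√5)*(-632) = -14536*√5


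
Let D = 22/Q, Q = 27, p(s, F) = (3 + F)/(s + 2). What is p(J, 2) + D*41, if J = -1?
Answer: 1037/27 ≈ 38.407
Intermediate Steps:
p(s, F) = (3 + F)/(2 + s)
D = 22/27 ≈ 0.81481
p(J, 2) + D*41 = (3 + 2)/(2 - 1) + (22/27)*41 = 5/1 + 902/27 = 1*5 + 902/27 = 5 + 902/27 = 1037/27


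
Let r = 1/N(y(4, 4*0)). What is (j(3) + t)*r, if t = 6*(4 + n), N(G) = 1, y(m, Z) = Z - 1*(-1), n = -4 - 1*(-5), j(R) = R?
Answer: 33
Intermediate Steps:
n = 1 (n = -4 + 5 = 1)
y(m, Z) = 1 + Z (y(m, Z) = Z + 1 = 1 + Z)
t = 30 (t = 6*(4 + 1) = 6*5 = 30)
r = 1 (r = 1/1 = 1)
(j(3) + t)*r = (3 + 30)*1 = 33*1 = 33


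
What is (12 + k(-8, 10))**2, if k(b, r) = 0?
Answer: 144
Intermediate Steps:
(12 + k(-8, 10))**2 = (12 + 0)**2 = 12**2 = 144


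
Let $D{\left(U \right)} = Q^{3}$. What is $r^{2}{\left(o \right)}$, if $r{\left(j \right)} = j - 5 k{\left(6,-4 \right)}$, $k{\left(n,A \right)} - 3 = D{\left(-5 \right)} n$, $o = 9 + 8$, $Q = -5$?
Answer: $14077504$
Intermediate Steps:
$o = 17$
$D{\left(U \right)} = -125$ ($D{\left(U \right)} = \left(-5\right)^{3} = -125$)
$k{\left(n,A \right)} = 3 - 125 n$
$r{\left(j \right)} = 3735 + j$ ($r{\left(j \right)} = j - 5 \left(3 - 750\right) = j - -3735 = j + 3735 = 3735 + j$)
$r^{2}{\left(o \right)} = \left(3735 + 17\right)^{2} = 3752^{2} = 14077504$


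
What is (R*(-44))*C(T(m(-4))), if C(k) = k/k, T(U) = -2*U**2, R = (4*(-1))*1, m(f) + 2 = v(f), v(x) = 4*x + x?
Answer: 176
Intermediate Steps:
v(x) = 5*x
m(f) = -2 + 5*f
R = -4 (R = -4*1 = -4)
C(k) = 1
(R*(-44))*C(T(m(-4))) = -4*(-44)*1 = 176*1 = 176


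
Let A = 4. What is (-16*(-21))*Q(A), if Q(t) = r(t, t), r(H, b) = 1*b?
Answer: 1344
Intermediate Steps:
r(H, b) = b
Q(t) = t
(-16*(-21))*Q(A) = -16*(-21)*4 = 336*4 = 1344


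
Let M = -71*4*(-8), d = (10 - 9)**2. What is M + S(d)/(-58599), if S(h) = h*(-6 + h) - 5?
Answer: 133136938/58599 ≈ 2272.0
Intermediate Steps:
d = 1 (d = 1**2 = 1)
S(h) = -5 + h*(-6 + h)
M = 2272 (M = -284*(-8) = 2272)
M + S(d)/(-58599) = 2272 + (-5 + 1**2 - 6*1)/(-58599) = 2272 + (-5 + 1 - 6)*(-1/58599) = 2272 - 10*(-1/58599) = 2272 + 10/58599 = 133136938/58599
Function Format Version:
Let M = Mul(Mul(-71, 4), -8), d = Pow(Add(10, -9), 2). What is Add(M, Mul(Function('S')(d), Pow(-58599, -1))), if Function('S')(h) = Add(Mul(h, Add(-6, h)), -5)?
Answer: Rational(133136938, 58599) ≈ 2272.0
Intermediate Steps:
d = 1 (d = Pow(1, 2) = 1)
Function('S')(h) = Add(-5, Mul(h, Add(-6, h)))
M = 2272 (M = Mul(-284, -8) = 2272)
Add(M, Mul(Function('S')(d), Pow(-58599, -1))) = Add(2272, Mul(Add(-5, Pow(1, 2), Mul(-6, 1)), Pow(-58599, -1))) = Add(2272, Mul(Add(-5, 1, -6), Rational(-1, 58599))) = Add(2272, Mul(-10, Rational(-1, 58599))) = Add(2272, Rational(10, 58599)) = Rational(133136938, 58599)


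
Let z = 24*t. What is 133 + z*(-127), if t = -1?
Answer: 3181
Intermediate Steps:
z = -24 (z = 24*(-1) = -24)
133 + z*(-127) = 133 - 24*(-127) = 133 + 3048 = 3181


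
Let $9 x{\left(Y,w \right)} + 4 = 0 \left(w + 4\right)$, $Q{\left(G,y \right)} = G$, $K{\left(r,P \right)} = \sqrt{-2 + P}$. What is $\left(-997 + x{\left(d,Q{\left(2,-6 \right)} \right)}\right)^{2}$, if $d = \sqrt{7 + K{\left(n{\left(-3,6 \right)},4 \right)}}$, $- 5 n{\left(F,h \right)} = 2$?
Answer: $\frac{80586529}{81} \approx 9.949 \cdot 10^{5}$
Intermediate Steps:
$n{\left(F,h \right)} = - \frac{2}{5}$ ($n{\left(F,h \right)} = \left(- \frac{1}{5}\right) 2 = - \frac{2}{5}$)
$d = \sqrt{7 + \sqrt{2}}$ ($d = \sqrt{7 + \sqrt{-2 + 4}} = \sqrt{7 + \sqrt{2}} \approx 2.9007$)
$x{\left(Y,w \right)} = - \frac{4}{9}$ ($x{\left(Y,w \right)} = - \frac{4}{9} + \frac{0 \left(w + 4\right)}{9} = - \frac{4}{9} + \frac{0 \left(4 + w\right)}{9} = - \frac{4}{9} + \frac{1}{9} \cdot 0 = - \frac{4}{9} + 0 = - \frac{4}{9}$)
$\left(-997 + x{\left(d,Q{\left(2,-6 \right)} \right)}\right)^{2} = \left(-997 - \frac{4}{9}\right)^{2} = \left(- \frac{8977}{9}\right)^{2} = \frac{80586529}{81}$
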